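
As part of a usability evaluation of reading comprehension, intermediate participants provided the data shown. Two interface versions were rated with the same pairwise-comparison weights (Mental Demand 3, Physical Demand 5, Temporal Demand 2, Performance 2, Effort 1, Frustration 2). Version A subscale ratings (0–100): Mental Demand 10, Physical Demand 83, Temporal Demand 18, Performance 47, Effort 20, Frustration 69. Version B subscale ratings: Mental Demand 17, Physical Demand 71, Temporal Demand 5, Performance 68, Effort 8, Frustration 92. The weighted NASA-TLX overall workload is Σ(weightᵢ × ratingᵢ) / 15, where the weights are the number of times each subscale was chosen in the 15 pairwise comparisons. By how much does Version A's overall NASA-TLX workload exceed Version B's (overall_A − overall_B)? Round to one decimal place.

-0.7

Version A weighted sum = 3·10 + 5·83 + 2·18 + 2·47 + 1·20 + 2·69 = 30 + 415 + 36 + 94 + 20 + 138 = 733; overall_A = 733/15 = 48.8667.
Version B weighted sum = 3·17 + 5·71 + 2·5 + 2·68 + 1·8 + 2·92 = 51 + 355 + 10 + 136 + 8 + 184 = 744; overall_B = 744/15 = 49.6000.
Difference = 48.8667 − 49.6000 = -0.7333 ≈ -0.7.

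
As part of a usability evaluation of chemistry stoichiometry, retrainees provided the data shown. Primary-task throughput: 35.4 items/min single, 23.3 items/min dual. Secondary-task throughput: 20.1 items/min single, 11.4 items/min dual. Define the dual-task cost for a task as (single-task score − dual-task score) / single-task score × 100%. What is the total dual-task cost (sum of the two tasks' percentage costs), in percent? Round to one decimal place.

77.5

Primary cost = (35.4 − 23.3) / 35.4 × 100% = 34.1808%.
Secondary cost = (20.1 − 11.4) / 20.1 × 100% = 43.2836%.
Total = 34.1808% + 43.2836% = 77.4644% ≈ 77.5%.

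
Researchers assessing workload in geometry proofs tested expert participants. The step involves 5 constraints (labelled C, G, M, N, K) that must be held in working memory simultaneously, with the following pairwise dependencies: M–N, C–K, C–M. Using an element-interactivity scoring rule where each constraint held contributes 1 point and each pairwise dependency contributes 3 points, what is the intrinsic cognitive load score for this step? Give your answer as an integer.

Count of constraints held simultaneously: 5.
Count of pairwise dependencies listed: 3.
Element contribution: 5 × 1 = 5.
Interaction contribution: 3 × 3 = 9.
Intrinsic load = 5 + 9 = 14.

14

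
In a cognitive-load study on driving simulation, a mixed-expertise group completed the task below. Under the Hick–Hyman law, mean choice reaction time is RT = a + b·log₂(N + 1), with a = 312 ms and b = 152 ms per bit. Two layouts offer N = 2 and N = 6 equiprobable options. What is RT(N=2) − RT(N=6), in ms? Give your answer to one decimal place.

-185.8

RT(2) = 312 + 152·log₂(3) = 312 + 152·1.5850 = 552.9200 ms.
RT(6) = 312 + 152·log₂(7) = 312 + 152·2.8074 = 738.7248 ms.
Difference = 552.9200 − 738.7248 = -185.8048 ≈ -185.8 ms.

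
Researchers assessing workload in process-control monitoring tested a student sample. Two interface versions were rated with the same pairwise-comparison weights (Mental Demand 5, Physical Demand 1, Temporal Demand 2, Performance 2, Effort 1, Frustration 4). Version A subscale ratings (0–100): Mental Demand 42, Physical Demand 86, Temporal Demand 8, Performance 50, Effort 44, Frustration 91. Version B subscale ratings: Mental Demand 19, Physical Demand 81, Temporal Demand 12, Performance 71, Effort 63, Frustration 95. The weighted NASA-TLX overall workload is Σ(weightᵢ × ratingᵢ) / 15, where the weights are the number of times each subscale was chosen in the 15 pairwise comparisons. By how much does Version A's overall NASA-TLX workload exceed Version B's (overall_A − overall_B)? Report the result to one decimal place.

2.3

Version A weighted sum = 5·42 + 1·86 + 2·8 + 2·50 + 1·44 + 4·91 = 210 + 86 + 16 + 100 + 44 + 364 = 820; overall_A = 820/15 = 54.6667.
Version B weighted sum = 5·19 + 1·81 + 2·12 + 2·71 + 1·63 + 4·95 = 95 + 81 + 24 + 142 + 63 + 380 = 785; overall_B = 785/15 = 52.3333.
Difference = 54.6667 − 52.3333 = 2.3334 ≈ 2.3.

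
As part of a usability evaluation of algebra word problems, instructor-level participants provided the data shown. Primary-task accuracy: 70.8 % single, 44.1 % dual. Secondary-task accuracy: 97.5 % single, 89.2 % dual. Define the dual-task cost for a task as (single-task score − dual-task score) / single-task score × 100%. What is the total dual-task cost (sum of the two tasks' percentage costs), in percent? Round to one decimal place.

Primary cost = (70.8 − 44.1) / 70.8 × 100% = 37.7119%.
Secondary cost = (97.5 − 89.2) / 97.5 × 100% = 8.5128%.
Total = 37.7119% + 8.5128% = 46.2247% ≈ 46.2%.

46.2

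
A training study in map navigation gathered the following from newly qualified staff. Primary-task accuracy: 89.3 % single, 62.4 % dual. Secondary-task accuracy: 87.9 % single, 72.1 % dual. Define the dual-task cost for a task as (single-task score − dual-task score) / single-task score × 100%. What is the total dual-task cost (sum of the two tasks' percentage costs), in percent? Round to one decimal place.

Primary cost = (89.3 − 62.4) / 89.3 × 100% = 30.1232%.
Secondary cost = (87.9 − 72.1) / 87.9 × 100% = 17.9750%.
Total = 30.1232% + 17.9750% = 48.0982% ≈ 48.1%.

48.1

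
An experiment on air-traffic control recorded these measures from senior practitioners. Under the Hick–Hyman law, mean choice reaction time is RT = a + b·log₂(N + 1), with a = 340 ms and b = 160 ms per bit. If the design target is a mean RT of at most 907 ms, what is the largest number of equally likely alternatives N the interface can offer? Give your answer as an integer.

10

Set 340 + 160·log₂(N + 1) ≤ 907.
log₂(N + 1) ≤ (907 − 340) / 160 = 3.5438.
N + 1 ≤ 2^3.5438 = 11.6625.
N ≤ 10.6625, so the largest integer N is 10.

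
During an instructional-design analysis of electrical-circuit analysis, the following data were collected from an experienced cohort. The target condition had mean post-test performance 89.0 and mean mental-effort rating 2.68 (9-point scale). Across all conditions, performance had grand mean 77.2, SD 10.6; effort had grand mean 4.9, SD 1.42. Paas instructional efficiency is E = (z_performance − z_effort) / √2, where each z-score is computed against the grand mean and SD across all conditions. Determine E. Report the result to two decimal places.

z_performance = (89.0 − 77.2) / 10.6 = 11.8000 / 10.6 = 1.1132.
z_effort = (2.68 − 4.9) / 1.42 = -2.2200 / 1.42 = -1.5634.
z_P − z_E = 1.1132 − (-1.5634) = 2.6766.
E = 2.6766 / √2 = 2.6766 / 1.41421 = 1.8926 ≈ 1.89.

1.89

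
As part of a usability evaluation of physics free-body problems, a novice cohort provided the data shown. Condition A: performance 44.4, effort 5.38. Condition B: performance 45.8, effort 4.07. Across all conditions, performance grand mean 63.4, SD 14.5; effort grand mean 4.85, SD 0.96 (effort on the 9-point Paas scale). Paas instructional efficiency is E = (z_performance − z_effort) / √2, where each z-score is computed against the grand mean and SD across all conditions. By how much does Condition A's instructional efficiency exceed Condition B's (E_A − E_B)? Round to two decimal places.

Condition A: z_P = (44.4 − 63.4)/14.5 = -1.3103; z_E = (5.38 − 4.85)/0.96 = 0.5521; E_A = (-1.3103 − 0.5521)/√2 = -1.3169.
Condition B: z_P = (45.8 − 63.4)/14.5 = -1.2138; z_E = (4.07 − 4.85)/0.96 = -0.8125; E_B = (-1.2138 − (-0.8125))/√2 = -0.2838.
E_A − E_B = -1.3169 − (-0.2838) = -1.0331 ≈ -1.03.

-1.03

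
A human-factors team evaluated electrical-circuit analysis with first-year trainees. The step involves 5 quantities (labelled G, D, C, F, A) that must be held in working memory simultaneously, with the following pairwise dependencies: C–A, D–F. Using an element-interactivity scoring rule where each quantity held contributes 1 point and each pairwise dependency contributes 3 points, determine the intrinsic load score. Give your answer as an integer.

Count of quantities held simultaneously: 5.
Count of pairwise dependencies listed: 2.
Element contribution: 5 × 1 = 5.
Interaction contribution: 2 × 3 = 6.
Intrinsic load = 5 + 6 = 11.

11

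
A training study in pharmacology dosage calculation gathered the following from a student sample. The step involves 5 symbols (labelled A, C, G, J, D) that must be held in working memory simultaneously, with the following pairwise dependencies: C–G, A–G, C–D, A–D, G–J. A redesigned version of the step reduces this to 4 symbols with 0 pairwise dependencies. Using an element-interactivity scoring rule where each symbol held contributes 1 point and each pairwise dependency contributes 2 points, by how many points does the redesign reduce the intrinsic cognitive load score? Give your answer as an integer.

11

Original: 5 × 1 + 5 × 2 = 5 + 10 = 15.
Redesigned: 4 × 1 + 0 × 2 = 4 + 0 = 4.
Reduction = 15 − 4 = 11.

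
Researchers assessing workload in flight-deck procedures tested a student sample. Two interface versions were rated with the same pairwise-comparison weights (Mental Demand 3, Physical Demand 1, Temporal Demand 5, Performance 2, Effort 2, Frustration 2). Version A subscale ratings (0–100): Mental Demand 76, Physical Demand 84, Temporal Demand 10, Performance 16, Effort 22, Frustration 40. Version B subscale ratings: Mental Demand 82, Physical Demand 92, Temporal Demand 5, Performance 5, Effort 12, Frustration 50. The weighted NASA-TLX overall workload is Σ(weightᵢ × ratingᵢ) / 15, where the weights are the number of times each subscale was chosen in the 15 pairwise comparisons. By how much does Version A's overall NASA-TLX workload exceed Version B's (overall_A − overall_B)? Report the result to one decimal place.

Version A weighted sum = 3·76 + 1·84 + 5·10 + 2·16 + 2·22 + 2·40 = 228 + 84 + 50 + 32 + 44 + 80 = 518; overall_A = 518/15 = 34.5333.
Version B weighted sum = 3·82 + 1·92 + 5·5 + 2·5 + 2·12 + 2·50 = 246 + 92 + 25 + 10 + 24 + 100 = 497; overall_B = 497/15 = 33.1333.
Difference = 34.5333 − 33.1333 = 1.4000 ≈ 1.4.

1.4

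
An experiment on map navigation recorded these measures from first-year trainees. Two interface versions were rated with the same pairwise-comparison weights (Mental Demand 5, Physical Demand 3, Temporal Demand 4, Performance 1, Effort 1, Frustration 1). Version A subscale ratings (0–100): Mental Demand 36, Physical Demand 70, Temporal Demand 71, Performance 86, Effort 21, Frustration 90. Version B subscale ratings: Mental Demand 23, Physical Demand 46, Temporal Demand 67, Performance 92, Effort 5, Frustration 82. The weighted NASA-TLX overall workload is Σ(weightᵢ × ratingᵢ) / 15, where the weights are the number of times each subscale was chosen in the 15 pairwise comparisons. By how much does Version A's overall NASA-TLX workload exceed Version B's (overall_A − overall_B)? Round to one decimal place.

Version A weighted sum = 5·36 + 3·70 + 4·71 + 1·86 + 1·21 + 1·90 = 180 + 210 + 284 + 86 + 21 + 90 = 871; overall_A = 871/15 = 58.0667.
Version B weighted sum = 5·23 + 3·46 + 4·67 + 1·92 + 1·5 + 1·82 = 115 + 138 + 268 + 92 + 5 + 82 = 700; overall_B = 700/15 = 46.6667.
Difference = 58.0667 − 46.6667 = 11.4000 ≈ 11.4.

11.4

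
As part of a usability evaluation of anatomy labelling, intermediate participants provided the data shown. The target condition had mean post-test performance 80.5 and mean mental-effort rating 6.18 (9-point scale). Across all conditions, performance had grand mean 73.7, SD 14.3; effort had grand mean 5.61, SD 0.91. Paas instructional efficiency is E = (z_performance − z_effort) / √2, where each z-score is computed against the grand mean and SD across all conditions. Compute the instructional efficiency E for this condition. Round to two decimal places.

z_performance = (80.5 − 73.7) / 14.3 = 6.8000 / 14.3 = 0.4755.
z_effort = (6.18 − 5.61) / 0.91 = 0.5700 / 0.91 = 0.6264.
z_P − z_E = 0.4755 − 0.6264 = -0.1509.
E = -0.1509 / √2 = -0.1509 / 1.41421 = -0.1067 ≈ -0.11.

-0.11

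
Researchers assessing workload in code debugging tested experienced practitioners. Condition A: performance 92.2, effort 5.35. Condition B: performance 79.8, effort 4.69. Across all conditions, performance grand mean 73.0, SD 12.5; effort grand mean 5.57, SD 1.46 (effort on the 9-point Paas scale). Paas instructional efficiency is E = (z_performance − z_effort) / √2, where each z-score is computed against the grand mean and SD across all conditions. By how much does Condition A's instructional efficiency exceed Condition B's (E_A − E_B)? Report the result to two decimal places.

Condition A: z_P = (92.2 − 73.0)/12.5 = 1.5360; z_E = (5.35 − 5.57)/1.46 = -0.1507; E_A = (1.5360 − (-0.1507))/√2 = 1.1927.
Condition B: z_P = (79.8 − 73.0)/12.5 = 0.5440; z_E = (4.69 − 5.57)/1.46 = -0.6027; E_B = (0.5440 − (-0.6027))/√2 = 0.8108.
E_A − E_B = 1.1927 − 0.8108 = 0.3819 ≈ 0.38.

0.38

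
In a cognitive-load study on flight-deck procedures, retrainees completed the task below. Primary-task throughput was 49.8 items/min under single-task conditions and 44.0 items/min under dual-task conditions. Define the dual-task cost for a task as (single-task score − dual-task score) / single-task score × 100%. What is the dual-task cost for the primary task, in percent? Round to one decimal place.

Cost = (49.8 − 44.0) / 49.8 × 100%
     = 5.8000 / 49.8 × 100% = 11.6466%.
≈ 11.6%.

11.6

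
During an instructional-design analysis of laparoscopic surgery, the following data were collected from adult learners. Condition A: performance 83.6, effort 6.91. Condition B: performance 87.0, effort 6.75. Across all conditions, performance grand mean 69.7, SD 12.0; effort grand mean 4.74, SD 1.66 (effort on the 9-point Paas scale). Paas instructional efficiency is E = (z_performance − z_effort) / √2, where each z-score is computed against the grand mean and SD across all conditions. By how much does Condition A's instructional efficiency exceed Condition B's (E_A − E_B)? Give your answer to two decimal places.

-0.27

Condition A: z_P = (83.6 − 69.7)/12.0 = 1.1583; z_E = (6.91 − 4.74)/1.66 = 1.3072; E_A = (1.1583 − 1.3072)/√2 = -0.1053.
Condition B: z_P = (87.0 − 69.7)/12.0 = 1.4417; z_E = (6.75 − 4.74)/1.66 = 1.2108; E_B = (1.4417 − 1.2108)/√2 = 0.1633.
E_A − E_B = -0.1053 − 0.1633 = -0.2686 ≈ -0.27.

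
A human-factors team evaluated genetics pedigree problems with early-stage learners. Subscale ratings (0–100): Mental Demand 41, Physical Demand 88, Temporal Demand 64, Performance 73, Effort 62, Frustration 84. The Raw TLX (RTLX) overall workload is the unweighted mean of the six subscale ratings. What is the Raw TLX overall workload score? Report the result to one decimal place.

Sum of ratings = 41 + 88 + 64 + 73 + 62 + 84 = 412.
RTLX = 412 / 6 = 68.6667 ≈ 68.7.

68.7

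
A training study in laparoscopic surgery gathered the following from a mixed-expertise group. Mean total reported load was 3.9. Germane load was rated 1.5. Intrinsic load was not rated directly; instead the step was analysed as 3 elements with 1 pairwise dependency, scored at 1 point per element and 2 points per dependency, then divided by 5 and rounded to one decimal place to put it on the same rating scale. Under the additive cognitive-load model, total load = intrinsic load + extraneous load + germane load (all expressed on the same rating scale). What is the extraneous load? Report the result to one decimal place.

1.4

Intrinsic (element-interactivity): (3 × 1 + 1 × 2) / 5 = 5 / 5 = 1.0000 → 1.0.
extraneous load = total − intrinsic − germane
             = 3.9 − 1.0 − 1.5 = 1.4.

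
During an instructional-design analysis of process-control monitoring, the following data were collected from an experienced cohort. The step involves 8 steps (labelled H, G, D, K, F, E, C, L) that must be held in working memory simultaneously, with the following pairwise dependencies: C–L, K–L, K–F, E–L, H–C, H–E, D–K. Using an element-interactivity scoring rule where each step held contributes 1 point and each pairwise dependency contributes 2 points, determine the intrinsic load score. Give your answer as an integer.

22

Count of steps held simultaneously: 8.
Count of pairwise dependencies listed: 7.
Element contribution: 8 × 1 = 8.
Interaction contribution: 7 × 2 = 14.
Intrinsic load = 8 + 14 = 22.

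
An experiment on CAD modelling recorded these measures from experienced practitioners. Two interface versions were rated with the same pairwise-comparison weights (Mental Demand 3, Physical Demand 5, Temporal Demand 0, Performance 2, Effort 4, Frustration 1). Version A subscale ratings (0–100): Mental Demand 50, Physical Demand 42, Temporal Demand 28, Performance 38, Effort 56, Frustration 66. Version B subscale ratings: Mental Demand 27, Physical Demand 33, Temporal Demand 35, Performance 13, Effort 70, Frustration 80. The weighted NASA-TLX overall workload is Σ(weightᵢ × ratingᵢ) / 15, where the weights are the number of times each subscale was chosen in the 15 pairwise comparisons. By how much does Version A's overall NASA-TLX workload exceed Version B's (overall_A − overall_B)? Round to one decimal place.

Version A weighted sum = 3·50 + 5·42 + 0·28 + 2·38 + 4·56 + 1·66 = 150 + 210 + 0 + 76 + 224 + 66 = 726; overall_A = 726/15 = 48.4000.
Version B weighted sum = 3·27 + 5·33 + 0·35 + 2·13 + 4·70 + 1·80 = 81 + 165 + 0 + 26 + 280 + 80 = 632; overall_B = 632/15 = 42.1333.
Difference = 48.4000 − 42.1333 = 6.2667 ≈ 6.3.

6.3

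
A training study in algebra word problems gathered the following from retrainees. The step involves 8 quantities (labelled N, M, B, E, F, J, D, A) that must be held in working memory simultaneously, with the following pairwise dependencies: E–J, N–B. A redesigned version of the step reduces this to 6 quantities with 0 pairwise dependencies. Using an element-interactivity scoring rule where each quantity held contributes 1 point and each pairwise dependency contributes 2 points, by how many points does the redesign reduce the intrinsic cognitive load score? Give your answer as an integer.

Original: 8 × 1 + 2 × 2 = 8 + 4 = 12.
Redesigned: 6 × 1 + 0 × 2 = 6 + 0 = 6.
Reduction = 12 − 6 = 6.

6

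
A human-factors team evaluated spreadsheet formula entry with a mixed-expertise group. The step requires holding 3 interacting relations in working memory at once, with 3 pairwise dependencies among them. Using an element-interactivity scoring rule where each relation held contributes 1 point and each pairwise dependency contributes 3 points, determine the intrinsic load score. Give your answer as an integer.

12

Element contribution: 3 × 1 = 3.
Interaction contribution: 3 × 3 = 9.
Intrinsic load = 3 + 9 = 12.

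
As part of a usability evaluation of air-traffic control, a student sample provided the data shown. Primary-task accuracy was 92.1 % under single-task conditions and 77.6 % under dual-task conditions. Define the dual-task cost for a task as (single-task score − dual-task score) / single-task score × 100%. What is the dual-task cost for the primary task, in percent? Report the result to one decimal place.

15.7

Cost = (92.1 − 77.6) / 92.1 × 100%
     = 14.5000 / 92.1 × 100% = 15.7438%.
≈ 15.7%.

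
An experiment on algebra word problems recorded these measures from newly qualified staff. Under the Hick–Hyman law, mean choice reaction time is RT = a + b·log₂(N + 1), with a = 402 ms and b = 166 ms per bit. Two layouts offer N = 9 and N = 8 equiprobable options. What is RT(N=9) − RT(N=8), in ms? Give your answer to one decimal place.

RT(9) = 402 + 166·log₂(10) = 402 + 166·3.3219 = 953.4354 ms.
RT(8) = 402 + 166·log₂(9) = 402 + 166·3.1699 = 928.2034 ms.
Difference = 953.4354 − 928.2034 = 25.2320 ≈ 25.2 ms.

25.2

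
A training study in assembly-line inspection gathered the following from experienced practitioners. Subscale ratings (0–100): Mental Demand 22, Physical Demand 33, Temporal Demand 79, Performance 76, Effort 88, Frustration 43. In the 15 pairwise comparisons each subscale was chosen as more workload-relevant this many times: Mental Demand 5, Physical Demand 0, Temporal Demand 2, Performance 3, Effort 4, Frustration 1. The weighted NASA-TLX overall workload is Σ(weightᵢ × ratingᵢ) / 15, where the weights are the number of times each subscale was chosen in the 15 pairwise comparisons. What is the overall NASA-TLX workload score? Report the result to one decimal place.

The tallies are the weights (they sum to 15).
Weighted sum = 5·22 + 0·33 + 2·79 + 3·76 + 4·88 + 1·43
            = 110 + 0 + 158 + 228 + 352 + 43 = 891.
Overall workload = 891 / 15 = 59.4000 ≈ 59.4.

59.4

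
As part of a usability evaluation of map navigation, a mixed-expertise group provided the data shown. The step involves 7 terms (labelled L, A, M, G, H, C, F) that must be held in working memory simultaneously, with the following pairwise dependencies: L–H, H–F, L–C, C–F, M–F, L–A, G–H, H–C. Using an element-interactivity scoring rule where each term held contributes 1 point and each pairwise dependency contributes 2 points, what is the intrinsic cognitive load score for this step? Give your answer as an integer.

Count of terms held simultaneously: 7.
Count of pairwise dependencies listed: 8.
Element contribution: 7 × 1 = 7.
Interaction contribution: 8 × 2 = 16.
Intrinsic load = 7 + 16 = 23.

23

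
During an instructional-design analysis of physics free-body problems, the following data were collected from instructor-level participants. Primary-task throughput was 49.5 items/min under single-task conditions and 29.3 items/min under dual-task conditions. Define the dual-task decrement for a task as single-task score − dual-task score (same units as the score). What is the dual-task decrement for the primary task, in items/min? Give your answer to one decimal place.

20.2

Decrement = 49.5 − 29.3 = 20.2000 items/min ≈ 20.2 items/min.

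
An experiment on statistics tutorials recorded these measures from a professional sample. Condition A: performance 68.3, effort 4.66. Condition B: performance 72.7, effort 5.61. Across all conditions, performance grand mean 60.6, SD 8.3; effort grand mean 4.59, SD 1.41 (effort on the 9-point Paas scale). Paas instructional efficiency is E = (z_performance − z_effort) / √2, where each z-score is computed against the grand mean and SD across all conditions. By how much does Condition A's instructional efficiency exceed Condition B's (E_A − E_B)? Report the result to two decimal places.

0.10

Condition A: z_P = (68.3 − 60.6)/8.3 = 0.9277; z_E = (4.66 − 4.59)/1.41 = 0.0496; E_A = (0.9277 − 0.0496)/√2 = 0.6209.
Condition B: z_P = (72.7 − 60.6)/8.3 = 1.4578; z_E = (5.61 − 4.59)/1.41 = 0.7234; E_B = (1.4578 − 0.7234)/√2 = 0.5193.
E_A − E_B = 0.6209 − 0.5193 = 0.1016 ≈ 0.10.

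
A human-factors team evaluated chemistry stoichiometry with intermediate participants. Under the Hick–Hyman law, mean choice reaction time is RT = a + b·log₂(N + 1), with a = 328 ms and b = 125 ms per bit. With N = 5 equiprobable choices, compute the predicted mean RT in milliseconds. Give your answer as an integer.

log₂(5 + 1) = log₂(6) = 2.5850.
RT = 328 + 125 × 2.5850 = 328 + 323.1250 = 651.1250 ms.
≈ 651 ms.

651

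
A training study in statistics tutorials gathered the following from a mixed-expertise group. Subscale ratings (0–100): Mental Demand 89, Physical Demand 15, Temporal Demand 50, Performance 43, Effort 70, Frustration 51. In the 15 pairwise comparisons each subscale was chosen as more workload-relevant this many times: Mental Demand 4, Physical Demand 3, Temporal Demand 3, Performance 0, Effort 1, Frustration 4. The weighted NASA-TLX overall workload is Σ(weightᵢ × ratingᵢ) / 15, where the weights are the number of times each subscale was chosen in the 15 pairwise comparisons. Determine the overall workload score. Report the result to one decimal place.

55.0

The tallies are the weights (they sum to 15).
Weighted sum = 4·89 + 3·15 + 3·50 + 0·43 + 1·70 + 4·51
            = 356 + 45 + 150 + 0 + 70 + 204 = 825.
Overall workload = 825 / 15 = 55.0000 ≈ 55.0.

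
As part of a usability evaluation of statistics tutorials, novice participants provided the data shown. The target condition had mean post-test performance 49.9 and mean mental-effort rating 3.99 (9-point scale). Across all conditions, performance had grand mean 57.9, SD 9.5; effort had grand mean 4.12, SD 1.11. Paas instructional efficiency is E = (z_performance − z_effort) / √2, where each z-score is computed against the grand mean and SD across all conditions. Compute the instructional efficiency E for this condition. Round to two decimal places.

-0.51

z_performance = (49.9 − 57.9) / 9.5 = -8.0000 / 9.5 = -0.8421.
z_effort = (3.99 − 4.12) / 1.11 = -0.1300 / 1.11 = -0.1171.
z_P − z_E = -0.8421 − (-0.1171) = -0.7250.
E = -0.7250 / √2 = -0.7250 / 1.41421 = -0.5127 ≈ -0.51.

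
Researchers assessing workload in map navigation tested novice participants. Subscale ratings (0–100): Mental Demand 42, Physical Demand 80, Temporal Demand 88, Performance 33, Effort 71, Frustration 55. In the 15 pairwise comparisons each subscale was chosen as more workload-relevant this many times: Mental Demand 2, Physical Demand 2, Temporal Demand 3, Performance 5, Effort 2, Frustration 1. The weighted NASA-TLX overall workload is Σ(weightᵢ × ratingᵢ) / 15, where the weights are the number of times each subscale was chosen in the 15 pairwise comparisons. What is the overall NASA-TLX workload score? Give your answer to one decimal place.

58.0

The tallies are the weights (they sum to 15).
Weighted sum = 2·42 + 2·80 + 3·88 + 5·33 + 2·71 + 1·55
            = 84 + 160 + 264 + 165 + 142 + 55 = 870.
Overall workload = 870 / 15 = 58.0000 ≈ 58.0.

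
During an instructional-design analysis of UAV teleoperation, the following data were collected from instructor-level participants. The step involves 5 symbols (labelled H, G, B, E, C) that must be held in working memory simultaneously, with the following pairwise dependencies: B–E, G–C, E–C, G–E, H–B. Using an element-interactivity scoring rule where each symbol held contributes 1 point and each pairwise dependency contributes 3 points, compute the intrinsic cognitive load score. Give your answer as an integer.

20

Count of symbols held simultaneously: 5.
Count of pairwise dependencies listed: 5.
Element contribution: 5 × 1 = 5.
Interaction contribution: 5 × 3 = 15.
Intrinsic load = 5 + 15 = 20.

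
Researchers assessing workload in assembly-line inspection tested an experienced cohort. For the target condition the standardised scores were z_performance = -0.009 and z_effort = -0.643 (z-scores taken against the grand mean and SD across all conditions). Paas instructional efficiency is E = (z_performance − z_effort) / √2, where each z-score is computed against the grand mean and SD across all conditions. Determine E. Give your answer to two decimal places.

0.45

z_P − z_E = -0.009 − (-0.643) = 0.6340.
E = 0.6340 / √2 = 0.6340 / 1.41421 = 0.4483 ≈ 0.45.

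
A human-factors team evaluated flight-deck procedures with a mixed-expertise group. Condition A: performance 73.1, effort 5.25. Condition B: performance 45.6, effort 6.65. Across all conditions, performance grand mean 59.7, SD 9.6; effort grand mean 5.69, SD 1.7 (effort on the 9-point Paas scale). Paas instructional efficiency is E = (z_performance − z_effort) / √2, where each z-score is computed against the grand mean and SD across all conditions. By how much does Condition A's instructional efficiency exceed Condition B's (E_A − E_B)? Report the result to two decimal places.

2.61

Condition A: z_P = (73.1 − 59.7)/9.6 = 1.3958; z_E = (5.25 − 5.69)/1.7 = -0.2588; E_A = (1.3958 − (-0.2588))/√2 = 1.1700.
Condition B: z_P = (45.6 − 59.7)/9.6 = -1.4688; z_E = (6.65 − 5.69)/1.7 = 0.5647; E_B = (-1.4688 − 0.5647)/√2 = -1.4379.
E_A − E_B = 1.1700 − (-1.4379) = 2.6079 ≈ 2.61.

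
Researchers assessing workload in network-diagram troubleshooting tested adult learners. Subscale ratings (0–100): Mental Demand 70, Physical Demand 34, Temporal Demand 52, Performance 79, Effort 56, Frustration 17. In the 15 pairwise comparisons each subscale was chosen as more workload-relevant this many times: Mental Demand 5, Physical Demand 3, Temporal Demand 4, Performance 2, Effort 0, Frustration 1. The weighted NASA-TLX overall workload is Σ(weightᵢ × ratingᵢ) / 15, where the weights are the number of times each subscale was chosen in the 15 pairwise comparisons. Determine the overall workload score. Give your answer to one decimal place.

The tallies are the weights (they sum to 15).
Weighted sum = 5·70 + 3·34 + 4·52 + 2·79 + 0·56 + 1·17
            = 350 + 102 + 208 + 158 + 0 + 17 = 835.
Overall workload = 835 / 15 = 55.6667 ≈ 55.7.

55.7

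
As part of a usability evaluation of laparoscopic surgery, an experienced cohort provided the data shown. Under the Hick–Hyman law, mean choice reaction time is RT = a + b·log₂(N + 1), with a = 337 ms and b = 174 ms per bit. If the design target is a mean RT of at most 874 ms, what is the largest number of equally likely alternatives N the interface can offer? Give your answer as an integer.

7

Set 337 + 174·log₂(N + 1) ≤ 874.
log₂(N + 1) ≤ (874 − 337) / 174 = 3.0862.
N + 1 ≤ 2^3.0862 = 8.4926.
N ≤ 7.4926, so the largest integer N is 7.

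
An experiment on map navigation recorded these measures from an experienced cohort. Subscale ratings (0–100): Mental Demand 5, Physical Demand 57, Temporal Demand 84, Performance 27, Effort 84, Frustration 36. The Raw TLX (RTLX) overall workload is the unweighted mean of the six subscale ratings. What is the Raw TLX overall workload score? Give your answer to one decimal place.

48.8

Sum of ratings = 5 + 57 + 84 + 27 + 84 + 36 = 293.
RTLX = 293 / 6 = 48.8333 ≈ 48.8.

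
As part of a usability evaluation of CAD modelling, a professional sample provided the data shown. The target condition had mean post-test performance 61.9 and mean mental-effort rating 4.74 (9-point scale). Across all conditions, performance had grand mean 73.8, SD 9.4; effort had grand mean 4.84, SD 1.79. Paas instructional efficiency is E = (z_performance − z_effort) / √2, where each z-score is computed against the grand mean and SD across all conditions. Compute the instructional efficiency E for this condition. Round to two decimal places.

-0.86

z_performance = (61.9 − 73.8) / 9.4 = -11.9000 / 9.4 = -1.2660.
z_effort = (4.74 − 4.84) / 1.79 = -0.1000 / 1.79 = -0.0559.
z_P − z_E = -1.2660 − (-0.0559) = -1.2101.
E = -1.2101 / √2 = -1.2101 / 1.41421 = -0.8557 ≈ -0.86.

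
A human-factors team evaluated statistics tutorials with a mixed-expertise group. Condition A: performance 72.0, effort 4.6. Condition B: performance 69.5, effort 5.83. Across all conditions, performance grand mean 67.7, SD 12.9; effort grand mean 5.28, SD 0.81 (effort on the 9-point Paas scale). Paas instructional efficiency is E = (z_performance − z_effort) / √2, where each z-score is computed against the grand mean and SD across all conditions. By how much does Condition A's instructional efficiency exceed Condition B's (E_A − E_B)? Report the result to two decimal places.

1.21

Condition A: z_P = (72.0 − 67.7)/12.9 = 0.3333; z_E = (4.6 − 5.28)/0.81 = -0.8395; E_A = (0.3333 − (-0.8395))/√2 = 0.8293.
Condition B: z_P = (69.5 − 67.7)/12.9 = 0.1395; z_E = (5.83 − 5.28)/0.81 = 0.6790; E_B = (0.1395 − 0.6790)/√2 = -0.3815.
E_A − E_B = 0.8293 − (-0.3815) = 1.2108 ≈ 1.21.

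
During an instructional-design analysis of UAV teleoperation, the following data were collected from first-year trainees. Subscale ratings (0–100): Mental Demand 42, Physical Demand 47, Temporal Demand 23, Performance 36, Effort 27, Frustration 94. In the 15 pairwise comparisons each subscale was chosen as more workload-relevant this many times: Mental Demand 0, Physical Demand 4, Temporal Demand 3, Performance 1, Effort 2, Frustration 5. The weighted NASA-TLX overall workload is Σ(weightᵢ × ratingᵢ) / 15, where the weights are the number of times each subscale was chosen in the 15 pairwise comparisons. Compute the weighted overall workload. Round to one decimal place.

54.5

The tallies are the weights (they sum to 15).
Weighted sum = 0·42 + 4·47 + 3·23 + 1·36 + 2·27 + 5·94
            = 0 + 188 + 69 + 36 + 54 + 470 = 817.
Overall workload = 817 / 15 = 54.4667 ≈ 54.5.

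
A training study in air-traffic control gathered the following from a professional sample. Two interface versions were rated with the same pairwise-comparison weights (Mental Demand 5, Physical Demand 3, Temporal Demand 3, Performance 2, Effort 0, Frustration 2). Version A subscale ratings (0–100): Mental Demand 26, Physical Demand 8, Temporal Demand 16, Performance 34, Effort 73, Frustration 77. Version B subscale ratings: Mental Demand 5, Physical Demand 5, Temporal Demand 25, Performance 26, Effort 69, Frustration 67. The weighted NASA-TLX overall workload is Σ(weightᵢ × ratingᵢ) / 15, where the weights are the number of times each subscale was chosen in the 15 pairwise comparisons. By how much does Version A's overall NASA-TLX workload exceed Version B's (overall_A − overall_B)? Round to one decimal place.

Version A weighted sum = 5·26 + 3·8 + 3·16 + 2·34 + 0·73 + 2·77 = 130 + 24 + 48 + 68 + 0 + 154 = 424; overall_A = 424/15 = 28.2667.
Version B weighted sum = 5·5 + 3·5 + 3·25 + 2·26 + 0·69 + 2·67 = 25 + 15 + 75 + 52 + 0 + 134 = 301; overall_B = 301/15 = 20.0667.
Difference = 28.2667 − 20.0667 = 8.2000 ≈ 8.2.

8.2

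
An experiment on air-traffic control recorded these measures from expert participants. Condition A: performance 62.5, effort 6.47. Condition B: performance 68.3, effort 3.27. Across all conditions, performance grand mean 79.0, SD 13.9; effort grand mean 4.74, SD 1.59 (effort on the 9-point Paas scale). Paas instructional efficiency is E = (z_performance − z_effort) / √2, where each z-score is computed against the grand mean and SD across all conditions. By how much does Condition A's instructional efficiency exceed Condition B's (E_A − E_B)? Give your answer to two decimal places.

-1.72

Condition A: z_P = (62.5 − 79.0)/13.9 = -1.1871; z_E = (6.47 − 4.74)/1.59 = 1.0881; E_A = (-1.1871 − 1.0881)/√2 = -1.6088.
Condition B: z_P = (68.3 − 79.0)/13.9 = -0.7698; z_E = (3.27 − 4.74)/1.59 = -0.9245; E_B = (-0.7698 − (-0.9245))/√2 = 0.1094.
E_A − E_B = -1.6088 − 0.1094 = -1.7182 ≈ -1.72.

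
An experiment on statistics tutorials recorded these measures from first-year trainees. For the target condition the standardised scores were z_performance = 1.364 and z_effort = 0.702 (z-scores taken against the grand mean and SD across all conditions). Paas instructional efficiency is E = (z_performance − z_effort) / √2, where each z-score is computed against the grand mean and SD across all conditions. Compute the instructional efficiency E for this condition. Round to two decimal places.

z_P − z_E = 1.364 − 0.702 = 0.6620.
E = 0.6620 / √2 = 0.6620 / 1.41421 = 0.4681 ≈ 0.47.

0.47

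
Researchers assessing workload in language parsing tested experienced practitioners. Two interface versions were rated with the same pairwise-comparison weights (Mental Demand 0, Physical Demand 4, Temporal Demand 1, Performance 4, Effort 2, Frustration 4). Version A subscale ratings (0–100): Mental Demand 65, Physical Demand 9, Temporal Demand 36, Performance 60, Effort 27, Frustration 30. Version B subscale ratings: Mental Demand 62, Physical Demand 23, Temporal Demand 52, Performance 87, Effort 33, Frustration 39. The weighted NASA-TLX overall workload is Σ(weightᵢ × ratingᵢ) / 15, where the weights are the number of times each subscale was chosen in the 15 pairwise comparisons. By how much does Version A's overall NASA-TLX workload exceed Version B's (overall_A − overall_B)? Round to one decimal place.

Version A weighted sum = 0·65 + 4·9 + 1·36 + 4·60 + 2·27 + 4·30 = 0 + 36 + 36 + 240 + 54 + 120 = 486; overall_A = 486/15 = 32.4000.
Version B weighted sum = 0·62 + 4·23 + 1·52 + 4·87 + 2·33 + 4·39 = 0 + 92 + 52 + 348 + 66 + 156 = 714; overall_B = 714/15 = 47.6000.
Difference = 32.4000 − 47.6000 = -15.2000 ≈ -15.2.

-15.2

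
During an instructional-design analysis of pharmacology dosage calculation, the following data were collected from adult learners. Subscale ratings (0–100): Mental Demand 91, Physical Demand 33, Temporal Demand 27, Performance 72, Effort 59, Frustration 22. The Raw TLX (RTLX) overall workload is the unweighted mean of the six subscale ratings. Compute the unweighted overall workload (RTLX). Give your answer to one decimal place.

Sum of ratings = 91 + 33 + 27 + 72 + 59 + 22 = 304.
RTLX = 304 / 6 = 50.6667 ≈ 50.7.

50.7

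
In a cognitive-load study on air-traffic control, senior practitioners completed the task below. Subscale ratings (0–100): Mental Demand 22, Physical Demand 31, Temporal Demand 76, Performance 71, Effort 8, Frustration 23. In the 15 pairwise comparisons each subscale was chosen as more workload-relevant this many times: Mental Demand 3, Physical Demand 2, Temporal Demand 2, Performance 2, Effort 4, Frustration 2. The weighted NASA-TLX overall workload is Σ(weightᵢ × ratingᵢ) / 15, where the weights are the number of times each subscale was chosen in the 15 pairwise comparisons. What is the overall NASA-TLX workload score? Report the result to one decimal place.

33.3

The tallies are the weights (they sum to 15).
Weighted sum = 3·22 + 2·31 + 2·76 + 2·71 + 4·8 + 2·23
            = 66 + 62 + 152 + 142 + 32 + 46 = 500.
Overall workload = 500 / 15 = 33.3333 ≈ 33.3.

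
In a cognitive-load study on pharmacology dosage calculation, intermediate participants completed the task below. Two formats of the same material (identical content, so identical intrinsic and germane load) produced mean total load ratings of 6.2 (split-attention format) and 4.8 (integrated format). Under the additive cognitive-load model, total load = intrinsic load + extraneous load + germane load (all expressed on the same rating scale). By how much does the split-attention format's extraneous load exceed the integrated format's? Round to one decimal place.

Intrinsic and germane load are equal across formats, so the difference in total load equals the difference in extraneous load.
Extraneous-load difference = 6.2 − 4.8 = 1.4.

1.4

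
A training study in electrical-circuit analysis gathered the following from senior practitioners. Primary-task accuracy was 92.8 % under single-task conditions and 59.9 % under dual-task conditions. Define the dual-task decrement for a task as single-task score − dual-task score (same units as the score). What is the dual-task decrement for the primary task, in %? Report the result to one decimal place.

Decrement = 92.8 − 59.9 = 32.9000 % ≈ 32.9 %.

32.9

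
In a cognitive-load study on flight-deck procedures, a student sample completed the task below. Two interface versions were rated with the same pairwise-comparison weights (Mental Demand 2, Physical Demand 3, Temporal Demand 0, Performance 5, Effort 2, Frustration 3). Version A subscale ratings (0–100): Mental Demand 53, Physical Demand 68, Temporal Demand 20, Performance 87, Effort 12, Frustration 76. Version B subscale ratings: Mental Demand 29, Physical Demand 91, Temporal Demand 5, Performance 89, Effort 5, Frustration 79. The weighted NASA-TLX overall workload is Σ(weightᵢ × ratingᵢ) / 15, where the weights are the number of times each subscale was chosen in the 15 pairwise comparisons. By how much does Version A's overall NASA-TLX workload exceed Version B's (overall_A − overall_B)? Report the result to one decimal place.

-1.7

Version A weighted sum = 2·53 + 3·68 + 0·20 + 5·87 + 2·12 + 3·76 = 106 + 204 + 0 + 435 + 24 + 228 = 997; overall_A = 997/15 = 66.4667.
Version B weighted sum = 2·29 + 3·91 + 0·5 + 5·89 + 2·5 + 3·79 = 58 + 273 + 0 + 445 + 10 + 237 = 1023; overall_B = 1023/15 = 68.2000.
Difference = 66.4667 − 68.2000 = -1.7333 ≈ -1.7.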